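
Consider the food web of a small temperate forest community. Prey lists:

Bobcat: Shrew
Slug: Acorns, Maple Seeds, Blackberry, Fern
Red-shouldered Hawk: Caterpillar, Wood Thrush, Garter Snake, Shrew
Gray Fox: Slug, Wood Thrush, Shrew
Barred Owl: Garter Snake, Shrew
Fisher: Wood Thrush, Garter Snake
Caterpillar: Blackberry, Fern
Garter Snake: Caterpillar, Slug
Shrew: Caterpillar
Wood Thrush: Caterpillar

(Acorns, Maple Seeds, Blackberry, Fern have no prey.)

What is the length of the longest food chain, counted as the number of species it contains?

One longest chain: Blackberry → Caterpillar → Shrew → Red-shouldered Hawk.
It has 4 species and 3 links.

4 species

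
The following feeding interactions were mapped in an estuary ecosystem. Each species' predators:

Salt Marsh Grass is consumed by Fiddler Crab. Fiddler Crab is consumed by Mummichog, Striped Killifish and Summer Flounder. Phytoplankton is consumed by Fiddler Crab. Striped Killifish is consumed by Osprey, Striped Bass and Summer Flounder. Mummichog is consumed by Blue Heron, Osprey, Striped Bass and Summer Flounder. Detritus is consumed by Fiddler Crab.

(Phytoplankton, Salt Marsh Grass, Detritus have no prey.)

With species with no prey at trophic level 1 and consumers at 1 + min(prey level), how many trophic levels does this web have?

4

Basal resources (level 1): Phytoplankton, Salt Marsh Grass, Detritus.
Following each consumer down to its lowest-level prey: Phytoplankton → Fiddler Crab → Mummichog → Osprey (levels 1 through 4).
All prey of Osprey (Mummichog 3, Striped Killifish 3) are at level 3 or above, so Osprey is at level 1 + 3 = 4.
Every consumer has at least one prey at level 3 or below, so none exceeds level 4.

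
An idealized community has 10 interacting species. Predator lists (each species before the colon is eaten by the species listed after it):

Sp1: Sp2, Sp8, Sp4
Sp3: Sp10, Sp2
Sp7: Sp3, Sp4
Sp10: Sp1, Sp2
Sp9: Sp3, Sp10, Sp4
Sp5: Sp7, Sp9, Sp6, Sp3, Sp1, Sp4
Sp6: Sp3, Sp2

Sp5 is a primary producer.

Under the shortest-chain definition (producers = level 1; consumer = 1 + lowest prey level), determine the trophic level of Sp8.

Sp5 is a producer → level 1.
Sp1 eats Sp5 → level 2.
Sp8 eats Sp1 → level 3.
No prey of Sp8 is below level 2, so 3 is the minimum.

Trophic level 3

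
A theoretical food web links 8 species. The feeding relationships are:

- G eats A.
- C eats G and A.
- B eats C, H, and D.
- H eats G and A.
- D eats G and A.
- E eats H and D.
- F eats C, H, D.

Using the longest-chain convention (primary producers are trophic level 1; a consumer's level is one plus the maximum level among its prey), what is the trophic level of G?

A is a producer → level 1.
G eats A → level 2.

Trophic level 2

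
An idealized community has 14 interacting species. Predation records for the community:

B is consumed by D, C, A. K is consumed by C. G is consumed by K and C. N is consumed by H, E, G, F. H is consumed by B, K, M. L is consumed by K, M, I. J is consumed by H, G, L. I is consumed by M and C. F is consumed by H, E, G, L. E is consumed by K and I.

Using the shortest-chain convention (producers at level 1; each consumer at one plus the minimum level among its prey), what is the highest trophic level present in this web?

Producers (level 1): N, J.
Following each consumer down to its lowest-level prey: N → H → B → A (levels 1 through 4).
All prey of A (B 3) are at level 3 or above, so A is at level 1 + 3 = 4.
Every consumer has at least one prey at level 3 or below, so none exceeds level 4.

4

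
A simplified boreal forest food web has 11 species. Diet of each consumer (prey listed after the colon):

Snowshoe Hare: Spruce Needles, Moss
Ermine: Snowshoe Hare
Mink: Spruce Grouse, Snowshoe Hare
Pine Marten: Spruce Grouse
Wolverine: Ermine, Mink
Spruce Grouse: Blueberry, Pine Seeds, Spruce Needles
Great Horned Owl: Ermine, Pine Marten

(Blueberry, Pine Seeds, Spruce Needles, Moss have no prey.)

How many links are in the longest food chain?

One longest chain: Blueberry → Spruce Grouse → Mink → Wolverine.
It has 4 species and 3 links.

3 links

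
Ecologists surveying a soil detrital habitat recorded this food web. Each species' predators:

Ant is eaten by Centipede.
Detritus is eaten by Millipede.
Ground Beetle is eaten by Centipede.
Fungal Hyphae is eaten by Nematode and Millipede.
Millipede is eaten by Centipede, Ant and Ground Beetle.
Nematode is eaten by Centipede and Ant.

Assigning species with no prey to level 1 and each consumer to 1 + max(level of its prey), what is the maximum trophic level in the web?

Basal resources (level 1): Detritus, Fungal Hyphae.
Detritus → Millipede → Ground Beetle → Centipede gives Centipede level 4.
No species has a prey at level 4, so no species reaches level 5.

4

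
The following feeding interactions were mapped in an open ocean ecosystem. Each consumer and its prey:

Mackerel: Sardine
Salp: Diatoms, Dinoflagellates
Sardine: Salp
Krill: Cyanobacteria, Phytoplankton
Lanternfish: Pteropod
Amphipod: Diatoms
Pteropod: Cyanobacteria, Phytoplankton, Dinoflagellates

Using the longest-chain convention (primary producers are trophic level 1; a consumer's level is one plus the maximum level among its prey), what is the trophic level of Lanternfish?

Cyanobacteria is a producer → level 1.
Pteropod eats Cyanobacteria (level 1); other prey at levels: Phytoplankton 1, Dinoflagellates 1 → level 2.
Lanternfish eats Pteropod → level 3.

Trophic level 3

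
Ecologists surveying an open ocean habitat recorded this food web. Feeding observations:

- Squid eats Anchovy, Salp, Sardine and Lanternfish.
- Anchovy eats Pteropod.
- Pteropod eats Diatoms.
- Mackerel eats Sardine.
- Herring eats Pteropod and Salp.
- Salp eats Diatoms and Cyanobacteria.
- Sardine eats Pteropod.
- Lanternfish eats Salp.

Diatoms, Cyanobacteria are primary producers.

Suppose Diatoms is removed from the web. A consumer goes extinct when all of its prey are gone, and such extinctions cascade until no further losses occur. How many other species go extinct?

4

Remove Diatoms.
Round 1: Pteropod (all prey gone) → extinct.
Round 2: Sardine (all prey gone), Anchovy (all prey gone) → extinct.
Round 3: Mackerel (all prey gone) → extinct.
No further losses. Total secondary extinctions: 4.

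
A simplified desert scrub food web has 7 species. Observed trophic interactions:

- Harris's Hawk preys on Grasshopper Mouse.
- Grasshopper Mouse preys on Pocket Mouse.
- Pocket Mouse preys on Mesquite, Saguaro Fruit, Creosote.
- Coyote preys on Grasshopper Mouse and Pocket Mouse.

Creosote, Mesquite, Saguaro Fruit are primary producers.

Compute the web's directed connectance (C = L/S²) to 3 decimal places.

C = 0.143

The web has S = 7 species and L = 7 feeding links.
C = L / S² = 7 / 49 = 0.1429 ≈ 0.143.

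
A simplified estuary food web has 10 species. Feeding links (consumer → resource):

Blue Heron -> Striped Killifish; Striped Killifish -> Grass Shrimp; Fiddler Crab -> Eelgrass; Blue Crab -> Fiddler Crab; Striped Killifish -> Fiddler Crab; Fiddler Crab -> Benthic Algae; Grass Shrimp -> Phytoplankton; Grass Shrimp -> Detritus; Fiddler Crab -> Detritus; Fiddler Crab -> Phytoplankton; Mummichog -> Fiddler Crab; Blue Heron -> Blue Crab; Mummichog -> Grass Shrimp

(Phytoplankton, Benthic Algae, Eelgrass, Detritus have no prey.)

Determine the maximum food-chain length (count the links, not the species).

One longest chain: Phytoplankton → Fiddler Crab → Blue Crab → Blue Heron.
It has 4 species and 3 links.

3 links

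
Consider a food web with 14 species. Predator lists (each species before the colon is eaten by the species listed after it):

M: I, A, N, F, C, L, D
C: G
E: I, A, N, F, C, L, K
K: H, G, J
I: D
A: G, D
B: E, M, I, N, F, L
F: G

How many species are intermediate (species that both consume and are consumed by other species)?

Intermediate species (has both prey and predators): E, M, I, A, F, C, K.
Count: 7.

7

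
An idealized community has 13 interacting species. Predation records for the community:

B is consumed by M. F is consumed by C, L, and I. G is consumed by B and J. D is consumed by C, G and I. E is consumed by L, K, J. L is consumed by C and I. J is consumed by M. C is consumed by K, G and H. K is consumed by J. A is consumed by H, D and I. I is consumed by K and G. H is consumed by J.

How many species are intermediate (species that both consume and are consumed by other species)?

Intermediate species (has both prey and predators): D, L, C, I, H, G, K, B, J.
Count: 9.

9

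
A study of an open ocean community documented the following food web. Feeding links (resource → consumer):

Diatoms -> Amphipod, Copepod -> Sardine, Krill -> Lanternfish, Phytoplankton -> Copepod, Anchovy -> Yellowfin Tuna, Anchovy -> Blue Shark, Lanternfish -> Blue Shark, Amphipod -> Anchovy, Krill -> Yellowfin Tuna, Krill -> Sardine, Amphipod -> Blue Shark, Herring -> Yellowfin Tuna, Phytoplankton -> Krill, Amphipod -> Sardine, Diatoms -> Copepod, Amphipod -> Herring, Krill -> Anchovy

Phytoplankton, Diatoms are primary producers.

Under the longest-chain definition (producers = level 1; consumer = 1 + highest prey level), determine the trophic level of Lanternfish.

Phytoplankton is a producer → level 1.
Krill eats Phytoplankton → level 2.
Lanternfish eats Krill → level 3.

Trophic level 3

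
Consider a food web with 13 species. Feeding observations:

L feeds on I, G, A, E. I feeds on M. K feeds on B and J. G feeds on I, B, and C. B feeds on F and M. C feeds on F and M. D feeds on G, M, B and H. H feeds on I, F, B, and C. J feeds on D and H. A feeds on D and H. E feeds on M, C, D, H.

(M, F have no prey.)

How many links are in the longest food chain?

5 links

One longest chain: M → B → G → D → E → L.
It has 6 species and 5 links.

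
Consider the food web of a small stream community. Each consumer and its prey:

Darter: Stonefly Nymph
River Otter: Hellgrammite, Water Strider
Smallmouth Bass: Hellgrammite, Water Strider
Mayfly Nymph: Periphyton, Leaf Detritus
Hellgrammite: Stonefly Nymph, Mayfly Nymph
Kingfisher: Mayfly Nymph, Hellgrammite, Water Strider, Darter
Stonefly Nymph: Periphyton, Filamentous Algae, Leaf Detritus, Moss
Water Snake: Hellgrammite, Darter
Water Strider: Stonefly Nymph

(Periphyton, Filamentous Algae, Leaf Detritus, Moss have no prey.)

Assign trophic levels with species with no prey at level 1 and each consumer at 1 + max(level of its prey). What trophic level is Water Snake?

Trophic level 4

Periphyton has no prey (basal) → level 1.
Stonefly Nymph eats Periphyton (level 1); other prey at levels: Filamentous Algae 1, Leaf Detritus 1, Moss 1 → level 2.
Darter eats Stonefly Nymph → level 3.
Water Snake eats Darter (level 3); other prey at levels: Hellgrammite 3 → level 4.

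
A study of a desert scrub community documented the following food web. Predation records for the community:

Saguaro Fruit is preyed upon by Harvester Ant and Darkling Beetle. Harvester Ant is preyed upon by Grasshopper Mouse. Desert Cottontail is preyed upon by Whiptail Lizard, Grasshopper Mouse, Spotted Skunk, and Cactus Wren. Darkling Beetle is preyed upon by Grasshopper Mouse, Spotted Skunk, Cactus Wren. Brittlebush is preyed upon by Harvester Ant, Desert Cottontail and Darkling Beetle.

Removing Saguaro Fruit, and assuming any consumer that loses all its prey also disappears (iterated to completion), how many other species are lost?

0

Remove Saguaro Fruit.
Every predator of it retains at least one other prey: Harvester Ant still has Brittlebush; Darkling Beetle still has Brittlebush.
No consumer loses all prey, so no secondary extinctions occur.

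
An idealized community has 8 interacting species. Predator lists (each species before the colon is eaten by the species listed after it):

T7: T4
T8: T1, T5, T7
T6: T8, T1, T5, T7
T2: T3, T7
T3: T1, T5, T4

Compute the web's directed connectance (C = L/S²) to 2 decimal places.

C = 0.20

The web has S = 8 species and L = 13 feeding links.
C = L / S² = 13 / 64 = 0.2031 ≈ 0.20.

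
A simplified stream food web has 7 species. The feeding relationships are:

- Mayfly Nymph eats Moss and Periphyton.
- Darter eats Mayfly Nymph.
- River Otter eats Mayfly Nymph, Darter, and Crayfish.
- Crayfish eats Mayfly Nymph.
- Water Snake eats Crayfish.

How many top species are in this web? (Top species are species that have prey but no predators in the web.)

2

Top species (has prey, but nothing eats it): Water Snake, River Otter.
Count: 2.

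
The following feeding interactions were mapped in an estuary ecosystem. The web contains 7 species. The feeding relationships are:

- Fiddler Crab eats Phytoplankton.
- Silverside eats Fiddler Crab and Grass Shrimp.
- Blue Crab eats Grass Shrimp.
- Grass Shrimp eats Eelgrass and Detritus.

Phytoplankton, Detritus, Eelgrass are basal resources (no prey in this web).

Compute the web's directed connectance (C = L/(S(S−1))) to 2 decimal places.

C = 0.14

The web has S = 7 species and L = 6 feeding links.
C = L / (S(S−1)) = 6 / 42 = 0.1429 ≈ 0.14.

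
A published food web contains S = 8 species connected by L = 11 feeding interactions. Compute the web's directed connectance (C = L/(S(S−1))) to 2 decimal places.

The web has S = 8 species and L = 11 feeding links.
C = L / (S(S−1)) = 11 / 56 = 0.1964 ≈ 0.20.

C = 0.20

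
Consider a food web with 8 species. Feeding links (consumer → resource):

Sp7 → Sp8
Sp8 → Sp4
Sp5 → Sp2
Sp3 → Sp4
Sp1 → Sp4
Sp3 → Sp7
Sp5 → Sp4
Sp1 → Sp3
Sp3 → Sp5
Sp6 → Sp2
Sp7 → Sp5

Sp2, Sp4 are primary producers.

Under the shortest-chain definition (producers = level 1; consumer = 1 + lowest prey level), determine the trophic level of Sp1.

Sp4 is a producer → level 1.
Sp1 eats Sp4 → level 2.

Trophic level 2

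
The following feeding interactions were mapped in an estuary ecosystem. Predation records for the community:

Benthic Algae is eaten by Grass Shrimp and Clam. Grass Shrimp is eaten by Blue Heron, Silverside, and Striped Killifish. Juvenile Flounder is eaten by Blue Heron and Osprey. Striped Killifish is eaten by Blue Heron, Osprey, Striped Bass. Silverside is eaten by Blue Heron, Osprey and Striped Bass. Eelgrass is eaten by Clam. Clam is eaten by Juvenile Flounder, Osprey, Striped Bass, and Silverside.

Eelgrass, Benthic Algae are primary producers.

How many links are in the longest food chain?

One longest chain: Benthic Algae → Grass Shrimp → Striped Killifish → Osprey.
It has 4 species and 3 links.

3 links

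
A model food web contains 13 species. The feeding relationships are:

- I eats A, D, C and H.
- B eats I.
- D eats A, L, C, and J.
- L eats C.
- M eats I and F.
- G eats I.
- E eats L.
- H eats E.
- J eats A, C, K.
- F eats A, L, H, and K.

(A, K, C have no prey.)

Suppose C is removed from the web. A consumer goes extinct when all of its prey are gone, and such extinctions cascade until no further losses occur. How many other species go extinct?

3

Remove C.
Round 1: L (all prey gone) → extinct.
Round 2: E (all prey gone) → extinct.
Round 3: H (all prey gone) → extinct.
No further losses. Total secondary extinctions: 3.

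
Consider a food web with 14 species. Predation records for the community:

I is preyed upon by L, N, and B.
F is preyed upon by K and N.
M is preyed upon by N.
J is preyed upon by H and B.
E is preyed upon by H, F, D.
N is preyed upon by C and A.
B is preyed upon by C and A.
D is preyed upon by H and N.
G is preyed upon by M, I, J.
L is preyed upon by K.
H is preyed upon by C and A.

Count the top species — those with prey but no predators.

Top species (has prey, but nothing eats it): C, K, A.
Count: 3.

3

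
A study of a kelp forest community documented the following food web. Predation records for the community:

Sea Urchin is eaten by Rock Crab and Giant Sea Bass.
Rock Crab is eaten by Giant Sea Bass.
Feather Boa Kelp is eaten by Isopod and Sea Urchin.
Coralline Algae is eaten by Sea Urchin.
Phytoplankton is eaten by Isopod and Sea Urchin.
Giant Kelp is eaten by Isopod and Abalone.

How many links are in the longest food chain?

3 links

One longest chain: Feather Boa Kelp → Sea Urchin → Rock Crab → Giant Sea Bass.
It has 4 species and 3 links.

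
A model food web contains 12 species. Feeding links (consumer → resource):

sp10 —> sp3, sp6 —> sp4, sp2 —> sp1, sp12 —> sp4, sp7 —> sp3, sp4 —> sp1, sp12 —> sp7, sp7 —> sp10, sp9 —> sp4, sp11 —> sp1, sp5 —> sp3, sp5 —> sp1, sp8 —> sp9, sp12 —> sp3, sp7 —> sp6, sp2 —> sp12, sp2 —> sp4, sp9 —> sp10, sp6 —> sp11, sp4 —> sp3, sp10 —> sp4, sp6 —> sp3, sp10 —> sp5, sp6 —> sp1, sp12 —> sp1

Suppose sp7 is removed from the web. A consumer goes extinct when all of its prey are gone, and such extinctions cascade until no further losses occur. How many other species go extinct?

Remove sp7.
Every predator of it retains at least one other prey: sp12 still has sp1, sp3, sp4.
No consumer loses all prey, so no secondary extinctions occur.

0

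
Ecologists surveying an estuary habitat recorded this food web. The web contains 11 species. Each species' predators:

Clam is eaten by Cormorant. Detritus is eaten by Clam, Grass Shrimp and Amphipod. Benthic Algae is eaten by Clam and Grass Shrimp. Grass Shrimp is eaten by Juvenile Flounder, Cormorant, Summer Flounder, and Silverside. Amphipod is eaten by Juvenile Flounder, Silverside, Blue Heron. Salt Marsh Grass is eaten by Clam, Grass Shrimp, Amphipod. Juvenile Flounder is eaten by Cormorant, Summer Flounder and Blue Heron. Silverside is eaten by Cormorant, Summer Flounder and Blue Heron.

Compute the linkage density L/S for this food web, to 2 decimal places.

L/S = 2.00

There are L = 22 links among S = 11 species.
L/S = 22/11 = 2.0000 ≈ 2.00.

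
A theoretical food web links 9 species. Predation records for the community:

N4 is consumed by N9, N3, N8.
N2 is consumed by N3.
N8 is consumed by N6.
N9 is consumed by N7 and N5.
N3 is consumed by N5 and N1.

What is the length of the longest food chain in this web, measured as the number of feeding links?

2 links

One longest chain: N4 → N8 → N6.
It has 3 species and 2 links.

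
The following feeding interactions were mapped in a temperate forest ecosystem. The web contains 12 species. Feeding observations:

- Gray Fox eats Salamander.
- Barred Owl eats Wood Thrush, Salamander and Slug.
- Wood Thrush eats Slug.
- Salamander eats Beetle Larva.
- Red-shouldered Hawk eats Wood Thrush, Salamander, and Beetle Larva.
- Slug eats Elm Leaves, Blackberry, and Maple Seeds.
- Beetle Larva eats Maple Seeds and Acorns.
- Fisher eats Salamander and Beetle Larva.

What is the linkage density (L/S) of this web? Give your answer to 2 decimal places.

There are L = 16 links among S = 12 species.
L/S = 16/12 = 1.3333 ≈ 1.33.

L/S = 1.33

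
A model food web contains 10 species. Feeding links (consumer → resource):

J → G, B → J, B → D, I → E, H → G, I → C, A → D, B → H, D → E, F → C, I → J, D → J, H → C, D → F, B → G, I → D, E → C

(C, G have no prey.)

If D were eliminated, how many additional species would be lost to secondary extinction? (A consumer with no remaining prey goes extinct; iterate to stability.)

Remove D.
Round 1: A (all prey gone) → extinct.
No further losses. Total secondary extinctions: 1.

1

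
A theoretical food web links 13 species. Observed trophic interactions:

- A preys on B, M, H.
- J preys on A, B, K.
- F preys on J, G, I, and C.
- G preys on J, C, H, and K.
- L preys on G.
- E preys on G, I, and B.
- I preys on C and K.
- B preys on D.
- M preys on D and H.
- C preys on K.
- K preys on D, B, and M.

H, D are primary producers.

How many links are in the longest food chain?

5 links

One longest chain: D → B → K → C → G → L.
It has 6 species and 5 links.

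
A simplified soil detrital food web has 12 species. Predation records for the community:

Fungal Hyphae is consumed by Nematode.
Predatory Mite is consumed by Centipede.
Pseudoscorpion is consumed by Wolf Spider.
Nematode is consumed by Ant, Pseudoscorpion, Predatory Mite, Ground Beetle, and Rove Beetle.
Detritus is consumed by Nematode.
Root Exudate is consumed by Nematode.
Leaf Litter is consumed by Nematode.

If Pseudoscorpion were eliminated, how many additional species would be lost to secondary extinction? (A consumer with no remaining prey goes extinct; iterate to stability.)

1

Remove Pseudoscorpion.
Round 1: Wolf Spider (all prey gone) → extinct.
No further losses. Total secondary extinctions: 1.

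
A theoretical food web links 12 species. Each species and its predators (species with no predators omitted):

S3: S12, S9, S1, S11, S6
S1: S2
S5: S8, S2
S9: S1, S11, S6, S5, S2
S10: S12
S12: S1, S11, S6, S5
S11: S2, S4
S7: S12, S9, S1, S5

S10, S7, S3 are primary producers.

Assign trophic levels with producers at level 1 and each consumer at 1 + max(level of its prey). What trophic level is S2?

S10 is a producer → level 1.
S12 eats S10 (level 1); other prey at levels: S7 1, S3 1 → level 2.
S5 eats S12 (level 2); other prey at levels: S7 1, S9 2 → level 3.
S2 eats S5 (level 3); other prey at levels: S9 2, S1 3, S11 3 → level 4.

Trophic level 4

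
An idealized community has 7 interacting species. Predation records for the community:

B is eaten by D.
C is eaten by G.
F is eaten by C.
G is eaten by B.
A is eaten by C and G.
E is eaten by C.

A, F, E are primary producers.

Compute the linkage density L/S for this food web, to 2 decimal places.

L/S = 1.00

There are L = 7 links among S = 7 species.
L/S = 7/7 = 1.0000 ≈ 1.00.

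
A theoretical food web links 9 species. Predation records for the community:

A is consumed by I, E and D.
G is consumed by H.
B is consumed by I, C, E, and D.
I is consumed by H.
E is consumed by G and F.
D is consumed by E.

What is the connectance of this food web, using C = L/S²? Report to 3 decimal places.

The web has S = 9 species and L = 12 feeding links.
C = L / S² = 12 / 81 = 0.1481 ≈ 0.148.

C = 0.148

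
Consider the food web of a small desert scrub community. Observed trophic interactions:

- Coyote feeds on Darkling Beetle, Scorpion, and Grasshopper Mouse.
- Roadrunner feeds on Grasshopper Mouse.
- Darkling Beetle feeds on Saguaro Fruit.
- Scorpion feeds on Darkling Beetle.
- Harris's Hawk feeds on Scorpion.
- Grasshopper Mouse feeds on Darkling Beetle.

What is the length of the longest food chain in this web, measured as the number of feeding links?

One longest chain: Saguaro Fruit → Darkling Beetle → Grasshopper Mouse → Roadrunner.
It has 4 species and 3 links.

3 links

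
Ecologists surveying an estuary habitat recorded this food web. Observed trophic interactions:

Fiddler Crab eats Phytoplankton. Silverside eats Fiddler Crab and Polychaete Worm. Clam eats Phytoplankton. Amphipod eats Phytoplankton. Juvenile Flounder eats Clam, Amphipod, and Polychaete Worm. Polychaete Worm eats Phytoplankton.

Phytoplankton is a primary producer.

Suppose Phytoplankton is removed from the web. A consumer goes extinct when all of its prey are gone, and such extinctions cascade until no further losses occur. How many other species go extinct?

Remove Phytoplankton.
Round 1: Amphipod (all prey gone), Fiddler Crab (all prey gone), Clam (all prey gone), Polychaete Worm (all prey gone) → extinct.
Round 2: Juvenile Flounder (all prey gone), Silverside (all prey gone) → extinct.
No further losses. Total secondary extinctions: 6.

6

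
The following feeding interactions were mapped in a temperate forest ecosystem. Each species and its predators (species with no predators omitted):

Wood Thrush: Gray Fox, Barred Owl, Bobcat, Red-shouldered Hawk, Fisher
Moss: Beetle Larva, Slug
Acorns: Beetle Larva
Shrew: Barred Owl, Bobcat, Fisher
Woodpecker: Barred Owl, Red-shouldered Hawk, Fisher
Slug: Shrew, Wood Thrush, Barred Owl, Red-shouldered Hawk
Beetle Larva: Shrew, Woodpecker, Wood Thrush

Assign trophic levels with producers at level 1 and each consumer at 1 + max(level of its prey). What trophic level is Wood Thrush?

Acorns is a producer → level 1.
Beetle Larva eats Acorns (level 1); other prey at levels: Moss 1 → level 2.
Wood Thrush eats Beetle Larva (level 2); other prey at levels: Slug 2 → level 3.

Trophic level 3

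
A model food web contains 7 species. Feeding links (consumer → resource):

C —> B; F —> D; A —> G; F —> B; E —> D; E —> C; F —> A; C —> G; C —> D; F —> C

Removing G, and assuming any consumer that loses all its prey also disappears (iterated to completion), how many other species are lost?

Remove G.
Round 1: A (all prey gone) → extinct.
No further losses. Total secondary extinctions: 1.

1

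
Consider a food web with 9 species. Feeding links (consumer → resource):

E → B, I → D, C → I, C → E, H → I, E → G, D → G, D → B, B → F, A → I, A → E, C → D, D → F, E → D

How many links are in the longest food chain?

One longest chain: F → B → D → I → H.
It has 5 species and 4 links.

4 links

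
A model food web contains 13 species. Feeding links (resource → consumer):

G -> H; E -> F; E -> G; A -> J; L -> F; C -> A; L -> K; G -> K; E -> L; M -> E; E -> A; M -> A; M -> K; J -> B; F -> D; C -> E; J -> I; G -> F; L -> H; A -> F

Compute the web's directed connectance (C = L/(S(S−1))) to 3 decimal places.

C = 0.128

The web has S = 13 species and L = 20 feeding links.
C = L / (S(S−1)) = 20 / 156 = 0.1282 ≈ 0.128.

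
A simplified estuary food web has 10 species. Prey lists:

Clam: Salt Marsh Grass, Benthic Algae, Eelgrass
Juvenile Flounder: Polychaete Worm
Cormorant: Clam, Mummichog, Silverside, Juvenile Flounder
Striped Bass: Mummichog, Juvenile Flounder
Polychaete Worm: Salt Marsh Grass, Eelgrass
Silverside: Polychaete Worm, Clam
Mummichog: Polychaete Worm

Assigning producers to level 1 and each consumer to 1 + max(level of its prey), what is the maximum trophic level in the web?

4

Producers (level 1): Salt Marsh Grass, Benthic Algae, Eelgrass.
Salt Marsh Grass → Polychaete Worm → Mummichog → Striped Bass gives Striped Bass level 4.
No species has a prey at level 4, so no species reaches level 5.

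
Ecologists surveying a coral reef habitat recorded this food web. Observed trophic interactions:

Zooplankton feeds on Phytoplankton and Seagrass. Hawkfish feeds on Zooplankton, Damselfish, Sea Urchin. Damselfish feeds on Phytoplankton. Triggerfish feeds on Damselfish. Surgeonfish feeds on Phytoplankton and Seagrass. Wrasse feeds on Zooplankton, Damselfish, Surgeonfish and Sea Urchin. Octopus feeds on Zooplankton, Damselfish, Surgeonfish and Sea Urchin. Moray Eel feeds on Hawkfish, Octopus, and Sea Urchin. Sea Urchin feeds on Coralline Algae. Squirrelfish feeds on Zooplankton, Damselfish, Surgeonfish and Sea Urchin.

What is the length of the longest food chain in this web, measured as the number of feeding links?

One longest chain: Seagrass → Zooplankton → Hawkfish → Moray Eel.
It has 4 species and 3 links.

3 links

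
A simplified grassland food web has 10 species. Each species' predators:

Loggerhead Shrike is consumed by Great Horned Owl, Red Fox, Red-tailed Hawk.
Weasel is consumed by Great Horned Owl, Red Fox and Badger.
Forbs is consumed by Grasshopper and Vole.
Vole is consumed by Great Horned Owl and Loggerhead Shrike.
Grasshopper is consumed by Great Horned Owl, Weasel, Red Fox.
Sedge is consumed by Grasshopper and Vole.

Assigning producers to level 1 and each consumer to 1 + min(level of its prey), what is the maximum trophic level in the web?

4

Producers (level 1): Forbs, Sedge.
Following each consumer down to its lowest-level prey: Forbs → Vole → Loggerhead Shrike → Red-tailed Hawk (levels 1 through 4).
All prey of Red-tailed Hawk (Loggerhead Shrike 3) are at level 3 or above, so Red-tailed Hawk is at level 1 + 3 = 4.
Every consumer has at least one prey at level 3 or below, so none exceeds level 4.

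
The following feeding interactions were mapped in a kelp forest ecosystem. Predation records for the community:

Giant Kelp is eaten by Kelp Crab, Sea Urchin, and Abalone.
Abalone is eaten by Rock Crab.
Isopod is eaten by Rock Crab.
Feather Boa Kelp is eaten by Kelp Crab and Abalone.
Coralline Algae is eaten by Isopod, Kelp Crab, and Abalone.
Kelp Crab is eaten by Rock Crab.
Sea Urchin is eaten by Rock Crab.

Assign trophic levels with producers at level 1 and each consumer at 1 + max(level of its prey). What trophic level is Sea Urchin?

Trophic level 2

Giant Kelp is a producer → level 1.
Sea Urchin eats Giant Kelp → level 2.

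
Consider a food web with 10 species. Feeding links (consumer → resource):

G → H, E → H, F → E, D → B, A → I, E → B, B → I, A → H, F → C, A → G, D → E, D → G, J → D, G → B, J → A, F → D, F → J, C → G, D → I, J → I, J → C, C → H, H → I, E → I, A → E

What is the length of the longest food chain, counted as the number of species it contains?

6 species

One longest chain: I → B → G → D → J → F.
It has 6 species and 5 links.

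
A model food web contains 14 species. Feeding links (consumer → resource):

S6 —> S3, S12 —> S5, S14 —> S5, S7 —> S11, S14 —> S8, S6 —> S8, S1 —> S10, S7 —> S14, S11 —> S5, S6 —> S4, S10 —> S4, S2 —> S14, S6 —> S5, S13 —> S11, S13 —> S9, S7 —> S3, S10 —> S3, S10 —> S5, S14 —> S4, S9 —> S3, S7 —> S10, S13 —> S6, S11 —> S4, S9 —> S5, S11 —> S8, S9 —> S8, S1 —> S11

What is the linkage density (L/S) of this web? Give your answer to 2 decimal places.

There are L = 27 links among S = 14 species.
L/S = 27/14 = 1.9286 ≈ 1.93.

L/S = 1.93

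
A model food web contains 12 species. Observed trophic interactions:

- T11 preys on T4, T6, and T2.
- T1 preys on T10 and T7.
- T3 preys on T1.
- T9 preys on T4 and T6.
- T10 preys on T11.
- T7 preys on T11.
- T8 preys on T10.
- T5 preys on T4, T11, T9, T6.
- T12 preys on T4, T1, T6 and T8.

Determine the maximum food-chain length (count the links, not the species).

4 links

One longest chain: T6 → T11 → T7 → T1 → T3.
It has 5 species and 4 links.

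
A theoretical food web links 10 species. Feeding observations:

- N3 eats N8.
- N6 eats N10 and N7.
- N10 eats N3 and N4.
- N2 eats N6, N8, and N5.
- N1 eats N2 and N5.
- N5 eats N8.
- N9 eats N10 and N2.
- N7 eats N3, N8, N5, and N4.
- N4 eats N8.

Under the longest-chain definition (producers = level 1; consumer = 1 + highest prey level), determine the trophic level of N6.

N8 is a producer → level 1.
N3 eats N8 → level 2.
N10 eats N3 (level 2); other prey at levels: N4 2 → level 3.
N6 eats N10 (level 3); other prey at levels: N7 3 → level 4.

Trophic level 4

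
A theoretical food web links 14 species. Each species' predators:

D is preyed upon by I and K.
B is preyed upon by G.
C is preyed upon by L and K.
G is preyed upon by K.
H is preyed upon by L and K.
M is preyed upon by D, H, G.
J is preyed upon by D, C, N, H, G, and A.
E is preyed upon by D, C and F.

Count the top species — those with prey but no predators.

Top species (has prey, but nothing eats it): N, A, F, K, L, I.
Count: 6.

6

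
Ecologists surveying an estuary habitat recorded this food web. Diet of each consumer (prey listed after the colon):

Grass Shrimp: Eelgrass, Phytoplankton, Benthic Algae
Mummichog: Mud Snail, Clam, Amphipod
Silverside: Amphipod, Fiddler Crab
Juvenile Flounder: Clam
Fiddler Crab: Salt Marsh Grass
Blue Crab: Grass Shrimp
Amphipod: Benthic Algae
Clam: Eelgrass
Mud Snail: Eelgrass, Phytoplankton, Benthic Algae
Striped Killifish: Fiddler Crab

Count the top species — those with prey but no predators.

5

Top species (has prey, but nothing eats it): Blue Crab, Striped Killifish, Juvenile Flounder, Mummichog, Silverside.
Count: 5.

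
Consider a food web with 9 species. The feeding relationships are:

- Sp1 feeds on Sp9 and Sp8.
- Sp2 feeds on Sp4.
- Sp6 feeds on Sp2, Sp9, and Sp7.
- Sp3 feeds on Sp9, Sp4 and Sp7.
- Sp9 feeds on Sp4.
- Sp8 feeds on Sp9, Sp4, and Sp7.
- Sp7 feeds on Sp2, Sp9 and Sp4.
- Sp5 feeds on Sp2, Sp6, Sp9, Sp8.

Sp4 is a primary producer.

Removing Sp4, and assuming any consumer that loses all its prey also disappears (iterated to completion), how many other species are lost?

8

Remove Sp4.
Round 1: Sp2 (all prey gone), Sp9 (all prey gone) → extinct.
Round 2: Sp7 (all prey gone) → extinct.
Round 3: Sp6 (all prey gone), Sp8 (all prey gone), Sp3 (all prey gone) → extinct.
Round 4: Sp1 (all prey gone), Sp5 (all prey gone) → extinct.
No further losses. Total secondary extinctions: 8.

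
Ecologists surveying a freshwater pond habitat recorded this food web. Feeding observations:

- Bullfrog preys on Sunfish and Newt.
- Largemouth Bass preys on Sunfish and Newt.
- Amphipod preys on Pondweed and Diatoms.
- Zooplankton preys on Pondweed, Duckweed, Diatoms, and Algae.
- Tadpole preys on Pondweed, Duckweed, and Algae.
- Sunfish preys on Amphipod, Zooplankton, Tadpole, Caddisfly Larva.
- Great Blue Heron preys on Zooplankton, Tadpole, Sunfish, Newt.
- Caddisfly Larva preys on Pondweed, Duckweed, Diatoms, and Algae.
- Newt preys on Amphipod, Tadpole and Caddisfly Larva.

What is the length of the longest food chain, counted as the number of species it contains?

4 species

One longest chain: Pondweed → Amphipod → Newt → Great Blue Heron.
It has 4 species and 3 links.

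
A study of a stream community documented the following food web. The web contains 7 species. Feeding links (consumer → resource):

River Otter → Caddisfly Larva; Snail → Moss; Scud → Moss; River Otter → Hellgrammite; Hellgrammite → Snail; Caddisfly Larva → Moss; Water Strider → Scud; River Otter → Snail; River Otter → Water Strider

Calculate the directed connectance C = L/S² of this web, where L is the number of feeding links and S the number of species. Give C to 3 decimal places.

C = 0.184

The web has S = 7 species and L = 9 feeding links.
C = L / S² = 9 / 49 = 0.1837 ≈ 0.184.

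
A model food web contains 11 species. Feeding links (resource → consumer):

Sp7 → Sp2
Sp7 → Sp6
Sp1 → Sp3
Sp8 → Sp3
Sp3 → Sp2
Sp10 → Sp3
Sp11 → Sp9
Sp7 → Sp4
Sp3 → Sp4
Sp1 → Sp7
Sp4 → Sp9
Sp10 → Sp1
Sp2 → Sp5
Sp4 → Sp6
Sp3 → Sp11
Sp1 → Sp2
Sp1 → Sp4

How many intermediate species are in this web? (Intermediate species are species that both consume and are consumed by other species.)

6

Intermediate species (has both prey and predators): Sp1, Sp3, Sp7, Sp11, Sp2, Sp4.
Count: 6.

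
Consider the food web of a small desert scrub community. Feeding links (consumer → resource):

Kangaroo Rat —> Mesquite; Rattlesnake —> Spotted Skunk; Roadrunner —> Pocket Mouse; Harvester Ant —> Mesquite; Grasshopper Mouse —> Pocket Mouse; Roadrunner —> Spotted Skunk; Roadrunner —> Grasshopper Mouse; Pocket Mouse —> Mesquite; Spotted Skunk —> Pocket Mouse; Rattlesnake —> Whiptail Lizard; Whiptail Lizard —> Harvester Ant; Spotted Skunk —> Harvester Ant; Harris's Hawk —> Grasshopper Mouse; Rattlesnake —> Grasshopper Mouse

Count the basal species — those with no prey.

1

Basal species (no prey listed): Mesquite.
Count: 1.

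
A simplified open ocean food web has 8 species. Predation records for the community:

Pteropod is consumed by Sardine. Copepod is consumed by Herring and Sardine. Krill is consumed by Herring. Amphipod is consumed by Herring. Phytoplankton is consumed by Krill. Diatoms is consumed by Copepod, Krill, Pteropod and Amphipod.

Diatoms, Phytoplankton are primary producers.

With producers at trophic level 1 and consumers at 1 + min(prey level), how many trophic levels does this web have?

Producers (level 1): Diatoms, Phytoplankton.
Following each consumer down to its lowest-level prey: Diatoms → Pteropod → Sardine (levels 1 through 3).
All prey of Sardine (Pteropod 2, Copepod 2) are at level 2 or above, so Sardine is at level 1 + 2 = 3.
Every consumer has at least one prey at level 2 or below, so none exceeds level 3.

3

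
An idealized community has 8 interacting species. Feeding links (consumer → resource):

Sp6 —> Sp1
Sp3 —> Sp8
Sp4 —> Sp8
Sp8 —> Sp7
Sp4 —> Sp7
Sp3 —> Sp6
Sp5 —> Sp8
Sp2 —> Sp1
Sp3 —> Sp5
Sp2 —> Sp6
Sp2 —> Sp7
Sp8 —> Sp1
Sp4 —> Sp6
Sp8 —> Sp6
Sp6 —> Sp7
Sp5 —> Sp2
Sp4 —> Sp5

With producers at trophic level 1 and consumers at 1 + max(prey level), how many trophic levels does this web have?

Producers (level 1): Sp1, Sp7.
Sp1 → Sp6 → Sp2 → Sp5 → Sp4 gives Sp4 level 5.
No species has a prey at level 5, so no species reaches level 6.

5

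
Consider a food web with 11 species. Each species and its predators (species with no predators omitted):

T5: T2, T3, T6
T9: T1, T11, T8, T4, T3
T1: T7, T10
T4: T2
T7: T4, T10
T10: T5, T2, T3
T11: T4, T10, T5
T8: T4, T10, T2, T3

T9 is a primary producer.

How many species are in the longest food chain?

6 species

One longest chain: T9 → T1 → T7 → T10 → T5 → T2.
It has 6 species and 5 links.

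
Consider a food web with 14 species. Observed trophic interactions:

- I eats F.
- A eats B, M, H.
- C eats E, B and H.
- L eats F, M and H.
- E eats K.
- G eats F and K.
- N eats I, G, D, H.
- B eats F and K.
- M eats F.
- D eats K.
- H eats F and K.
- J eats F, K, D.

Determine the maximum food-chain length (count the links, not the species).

2 links

One longest chain: K → H → C.
It has 3 species and 2 links.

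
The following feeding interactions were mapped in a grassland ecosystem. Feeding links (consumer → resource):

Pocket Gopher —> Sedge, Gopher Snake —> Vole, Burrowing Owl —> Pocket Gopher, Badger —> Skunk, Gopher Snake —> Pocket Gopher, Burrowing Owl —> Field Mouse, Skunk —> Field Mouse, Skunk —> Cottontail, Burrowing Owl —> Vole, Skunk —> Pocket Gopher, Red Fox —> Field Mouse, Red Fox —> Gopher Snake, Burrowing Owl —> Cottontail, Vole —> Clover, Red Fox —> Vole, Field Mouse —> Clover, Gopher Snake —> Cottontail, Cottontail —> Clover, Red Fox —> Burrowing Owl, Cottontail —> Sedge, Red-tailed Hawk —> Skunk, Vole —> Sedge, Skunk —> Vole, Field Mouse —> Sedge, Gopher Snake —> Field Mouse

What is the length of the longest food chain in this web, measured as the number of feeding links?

One longest chain: Sedge → Cottontail → Burrowing Owl → Red Fox.
It has 4 species and 3 links.

3 links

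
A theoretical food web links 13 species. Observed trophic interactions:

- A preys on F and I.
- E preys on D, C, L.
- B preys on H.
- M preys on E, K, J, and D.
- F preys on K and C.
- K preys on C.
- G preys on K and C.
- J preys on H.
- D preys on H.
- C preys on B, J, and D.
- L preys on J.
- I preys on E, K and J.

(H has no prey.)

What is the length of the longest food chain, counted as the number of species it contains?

6 species

One longest chain: H → D → C → K → F → A.
It has 6 species and 5 links.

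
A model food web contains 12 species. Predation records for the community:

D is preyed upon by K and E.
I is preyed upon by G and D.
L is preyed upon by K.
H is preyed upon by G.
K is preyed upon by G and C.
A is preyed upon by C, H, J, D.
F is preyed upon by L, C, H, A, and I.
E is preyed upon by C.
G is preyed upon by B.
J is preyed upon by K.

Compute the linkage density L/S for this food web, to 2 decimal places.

There are L = 20 links among S = 12 species.
L/S = 20/12 = 1.6667 ≈ 1.67.

L/S = 1.67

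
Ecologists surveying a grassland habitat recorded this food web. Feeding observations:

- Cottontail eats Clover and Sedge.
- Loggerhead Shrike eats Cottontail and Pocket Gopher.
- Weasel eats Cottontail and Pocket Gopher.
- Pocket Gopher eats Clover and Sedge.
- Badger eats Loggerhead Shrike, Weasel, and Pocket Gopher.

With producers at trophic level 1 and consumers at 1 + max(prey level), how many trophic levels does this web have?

Producers (level 1): Clover, Sedge.
Clover → Pocket Gopher → Weasel → Badger gives Badger level 4.
No species has a prey at level 4, so no species reaches level 5.

4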